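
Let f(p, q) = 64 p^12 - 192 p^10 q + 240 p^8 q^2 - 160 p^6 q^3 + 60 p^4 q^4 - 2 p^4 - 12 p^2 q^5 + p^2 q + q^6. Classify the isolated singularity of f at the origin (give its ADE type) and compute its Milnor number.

Type D7, Milnor number mu = 7.

The Hessian of f at 0 has rank 0. Corank 2; j^3 = p^2*q has shape L^2 M (L != M), so D-series; mu = 7 gives D_7.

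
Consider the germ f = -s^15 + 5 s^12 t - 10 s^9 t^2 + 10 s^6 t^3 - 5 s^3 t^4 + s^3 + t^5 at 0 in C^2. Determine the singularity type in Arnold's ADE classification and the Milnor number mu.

Type E_8, Milnor number mu = 8.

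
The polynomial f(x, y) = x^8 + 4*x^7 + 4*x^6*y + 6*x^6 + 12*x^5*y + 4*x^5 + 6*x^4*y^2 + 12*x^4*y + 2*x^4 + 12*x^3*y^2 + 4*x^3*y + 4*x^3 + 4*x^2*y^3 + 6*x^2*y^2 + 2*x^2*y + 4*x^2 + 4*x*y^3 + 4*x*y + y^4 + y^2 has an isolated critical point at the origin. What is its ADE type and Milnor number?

The Hessian of f at 0 is [[8, 4], [4, 2]] with rank 1, so corank 1. A Groebner basis of the Jacobian ideal J(f) in C{x,y} is {x^2 + 2*x + y, x*y - 4*x - 2*y, 8*x + y^2 + 4*y}; counting standard monomials gives mu = 3. Corank 1: A-series; mu = 3 gives A_3.

Type A3, Milnor number mu = 3.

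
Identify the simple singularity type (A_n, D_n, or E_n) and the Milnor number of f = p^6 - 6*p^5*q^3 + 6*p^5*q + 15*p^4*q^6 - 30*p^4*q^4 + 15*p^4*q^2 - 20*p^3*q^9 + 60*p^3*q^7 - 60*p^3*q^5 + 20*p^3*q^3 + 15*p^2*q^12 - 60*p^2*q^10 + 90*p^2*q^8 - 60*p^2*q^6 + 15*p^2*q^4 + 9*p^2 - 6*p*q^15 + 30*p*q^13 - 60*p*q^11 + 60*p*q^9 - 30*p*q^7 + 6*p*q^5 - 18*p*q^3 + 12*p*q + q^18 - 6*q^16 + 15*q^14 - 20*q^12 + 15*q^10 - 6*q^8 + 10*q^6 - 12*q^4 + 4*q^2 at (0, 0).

Type A_{5}, Milnor number mu = 5.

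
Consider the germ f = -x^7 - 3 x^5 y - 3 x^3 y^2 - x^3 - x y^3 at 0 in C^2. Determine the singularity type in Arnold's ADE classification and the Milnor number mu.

Type E7, Milnor number mu = 7.

The Hessian of f at 0 has rank 0. Corank 2; j^3 = -x^3 is a perfect cube, so E-series; the 4-jet and mu = 7 give E_7.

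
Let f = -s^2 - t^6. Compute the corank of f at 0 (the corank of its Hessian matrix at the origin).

Hessian at 0 has rank 1.

1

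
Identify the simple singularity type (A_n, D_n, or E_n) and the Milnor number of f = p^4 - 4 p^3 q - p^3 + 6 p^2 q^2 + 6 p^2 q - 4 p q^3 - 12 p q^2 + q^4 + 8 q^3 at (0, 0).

Type E6, Milnor number mu = 6.

The Hessian of f at 0 is [[0, 0], [0, 0]] with rank 0, so corank 2. A Groebner basis of the Jacobian ideal J(f) in C{p,q} is {q^4, p*q^2 - 5*q^3/3, p^2 - 4*p*q + 4*q^2}; counting standard monomials gives mu = 6. Corank 2; j^3 = -(p - 2*q)^3 is a perfect cube, so E-series; the 4-jet and mu = 6 give E_6.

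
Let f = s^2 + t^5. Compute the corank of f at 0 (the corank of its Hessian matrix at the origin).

1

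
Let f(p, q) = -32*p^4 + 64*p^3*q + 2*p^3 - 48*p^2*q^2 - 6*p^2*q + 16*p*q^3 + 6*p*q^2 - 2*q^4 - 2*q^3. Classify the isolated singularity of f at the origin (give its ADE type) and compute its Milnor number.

The Hessian of f at 0 has rank 0. Corank 2; j^3 = 2*(p - q)^3 is a perfect cube, so E-series; the 4-jet and mu = 6 give E_6.

Type E_{6}, Milnor number mu = 6.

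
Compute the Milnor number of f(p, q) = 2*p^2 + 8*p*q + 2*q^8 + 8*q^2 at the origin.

7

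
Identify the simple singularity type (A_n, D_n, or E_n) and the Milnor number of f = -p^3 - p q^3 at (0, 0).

Type E7, Milnor number mu = 7.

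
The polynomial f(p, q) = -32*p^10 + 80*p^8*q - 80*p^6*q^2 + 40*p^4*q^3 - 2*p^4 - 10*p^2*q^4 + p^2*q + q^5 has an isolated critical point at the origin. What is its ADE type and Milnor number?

Type D_{6}, Milnor number mu = 6.

The Hessian of f at 0 has rank 0. Corank 2; j^3 = p^2*q has shape L^2 M (L != M), so D-series; mu = 6 gives D_6.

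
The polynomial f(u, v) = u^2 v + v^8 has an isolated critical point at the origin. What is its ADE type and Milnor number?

Type D_9, Milnor number mu = 9.

The Hessian of f at 0 has rank 0. Corank 2; j^3 = u^2*v has shape L^2 M (L != M), so D-series; mu = 9 gives D_9.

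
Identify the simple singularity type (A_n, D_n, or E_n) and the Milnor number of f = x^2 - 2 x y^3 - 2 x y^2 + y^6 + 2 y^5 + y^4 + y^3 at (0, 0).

Type A2, Milnor number mu = 2.

The Hessian of f at 0 is [[2, 0], [0, 0]] with rank 1, so corank 1. A Groebner basis of the Jacobian ideal J(f) in C{x,y} is {y^2, x}; counting standard monomials gives mu = 2. Corank 1: A-series; mu = 2 gives A_2.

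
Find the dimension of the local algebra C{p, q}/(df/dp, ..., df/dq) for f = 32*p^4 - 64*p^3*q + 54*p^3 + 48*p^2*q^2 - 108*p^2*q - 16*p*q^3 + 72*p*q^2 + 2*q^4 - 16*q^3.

6

The Hessian of f at 0 has rank 0. Corank 2; j^3 = 2*(3*p - 2*q)^3 is a perfect cube, so E-series; the 4-jet and mu = 6 give E_6.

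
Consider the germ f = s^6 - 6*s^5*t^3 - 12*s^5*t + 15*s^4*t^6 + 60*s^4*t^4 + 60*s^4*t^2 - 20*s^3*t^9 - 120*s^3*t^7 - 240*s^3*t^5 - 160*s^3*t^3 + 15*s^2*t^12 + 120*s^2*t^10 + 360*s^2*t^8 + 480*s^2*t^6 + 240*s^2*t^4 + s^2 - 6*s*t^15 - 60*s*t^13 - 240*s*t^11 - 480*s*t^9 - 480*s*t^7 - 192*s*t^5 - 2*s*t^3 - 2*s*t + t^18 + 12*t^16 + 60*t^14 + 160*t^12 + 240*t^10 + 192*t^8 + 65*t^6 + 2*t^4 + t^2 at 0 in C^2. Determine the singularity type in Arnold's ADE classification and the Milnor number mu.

Type A_{5}, Milnor number mu = 5.

The Hessian of f at 0 is [[2, -2], [-2, 2]] with rank 1, so corank 1. A Groebner basis of the Jacobian ideal J(f) in C{s,t} is {s*t^2 - s + t, -s + t^3 + t, s^2 - 2*s*t + t^2}; counting standard monomials gives mu = 5. Corank 1: A-series; mu = 5 gives A_5.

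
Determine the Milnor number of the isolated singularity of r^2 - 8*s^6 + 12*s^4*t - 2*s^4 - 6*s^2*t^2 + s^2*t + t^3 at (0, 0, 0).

The Hessian of f at 0 has rank 1. Corank 2; j^3 = t*(s^2 + t^2) splits into three distinct lines over C (the quadratic factor has nonzero discriminant), so D_4.

4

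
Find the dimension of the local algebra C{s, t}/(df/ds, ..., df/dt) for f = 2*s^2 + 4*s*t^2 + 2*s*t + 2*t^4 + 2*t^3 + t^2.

The Hessian of f at 0 has rank 2. Corank 0: nondegenerate Morse point, so A_1.

1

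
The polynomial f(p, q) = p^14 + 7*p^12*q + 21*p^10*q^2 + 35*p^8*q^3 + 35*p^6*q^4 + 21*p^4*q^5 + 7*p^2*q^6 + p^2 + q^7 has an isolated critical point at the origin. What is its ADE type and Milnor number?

Type A_{6}, Milnor number mu = 6.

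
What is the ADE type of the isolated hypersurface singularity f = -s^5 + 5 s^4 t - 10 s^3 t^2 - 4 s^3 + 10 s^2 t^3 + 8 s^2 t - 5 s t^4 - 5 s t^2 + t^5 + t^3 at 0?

D_{6}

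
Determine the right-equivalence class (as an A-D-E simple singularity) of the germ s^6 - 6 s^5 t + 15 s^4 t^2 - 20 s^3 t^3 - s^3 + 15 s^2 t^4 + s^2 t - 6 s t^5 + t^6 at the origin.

D_{7}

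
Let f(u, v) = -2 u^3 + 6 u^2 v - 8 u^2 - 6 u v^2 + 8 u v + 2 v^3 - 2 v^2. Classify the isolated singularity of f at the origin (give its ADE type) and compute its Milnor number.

The Hessian of f at 0 has rank 1. Corank 1: A-series; mu = 2 gives A_2.

Type A2, Milnor number mu = 2.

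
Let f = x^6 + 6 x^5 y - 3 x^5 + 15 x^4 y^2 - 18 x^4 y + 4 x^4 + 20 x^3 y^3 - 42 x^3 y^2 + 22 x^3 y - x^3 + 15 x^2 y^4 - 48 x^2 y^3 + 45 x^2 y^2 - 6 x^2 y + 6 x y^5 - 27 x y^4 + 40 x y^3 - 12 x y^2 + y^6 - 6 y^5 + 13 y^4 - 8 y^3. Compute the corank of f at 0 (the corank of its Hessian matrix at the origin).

Hessian at 0 has rank 0.

2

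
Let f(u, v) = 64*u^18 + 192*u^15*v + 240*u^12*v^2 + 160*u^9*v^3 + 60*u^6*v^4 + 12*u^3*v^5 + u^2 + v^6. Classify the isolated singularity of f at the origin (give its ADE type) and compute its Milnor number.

Type A5, Milnor number mu = 5.

The Hessian of f at 0 has rank 1. Corank 1: A-series; mu = 5 gives A_5.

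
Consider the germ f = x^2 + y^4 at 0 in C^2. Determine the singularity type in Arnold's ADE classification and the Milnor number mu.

The Hessian of f at 0 has rank 1. Corank 1: A-series; mu = 3 gives A_3.

Type A3, Milnor number mu = 3.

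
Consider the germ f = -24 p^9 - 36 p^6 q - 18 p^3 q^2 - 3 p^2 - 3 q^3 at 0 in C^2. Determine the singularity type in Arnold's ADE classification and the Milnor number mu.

Type A_{2}, Milnor number mu = 2.

The Hessian of f at 0 has rank 1. Corank 1: A-series; mu = 2 gives A_2.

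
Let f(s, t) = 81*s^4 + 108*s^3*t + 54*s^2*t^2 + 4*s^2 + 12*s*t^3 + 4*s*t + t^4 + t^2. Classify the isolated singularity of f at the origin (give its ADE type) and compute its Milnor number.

Type A3, Milnor number mu = 3.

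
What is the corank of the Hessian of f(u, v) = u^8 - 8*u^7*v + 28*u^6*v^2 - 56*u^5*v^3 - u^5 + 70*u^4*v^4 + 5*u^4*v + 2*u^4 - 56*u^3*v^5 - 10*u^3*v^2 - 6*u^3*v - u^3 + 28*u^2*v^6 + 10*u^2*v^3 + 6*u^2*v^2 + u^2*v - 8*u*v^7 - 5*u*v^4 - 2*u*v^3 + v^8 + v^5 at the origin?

Hessian at 0 has rank 0.

2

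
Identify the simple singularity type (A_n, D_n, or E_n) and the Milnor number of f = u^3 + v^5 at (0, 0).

The Hessian of f at 0 is [[0, 0], [0, 0]] with rank 0, so corank 2. A Groebner basis of the Jacobian ideal J(f) in C{u,v} is {v^4, u^2}; counting standard monomials gives mu = 8. Corank 2; j^3 = u^3 is a perfect cube, so E-series; the 5-jet and mu = 8 give E_8.

Type E_8, Milnor number mu = 8.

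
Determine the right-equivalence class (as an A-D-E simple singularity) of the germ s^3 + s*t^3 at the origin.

The Hessian of f at 0 has rank 0. Corank 2; j^3 = s^3 is a perfect cube, so E-series; the 4-jet and mu = 7 give E_7.

E_7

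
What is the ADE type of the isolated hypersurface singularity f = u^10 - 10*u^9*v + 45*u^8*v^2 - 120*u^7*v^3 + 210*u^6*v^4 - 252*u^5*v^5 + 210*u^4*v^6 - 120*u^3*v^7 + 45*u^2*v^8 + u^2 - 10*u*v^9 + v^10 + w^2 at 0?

The Hessian of f at 0 has rank 2. Corank 1: A-series; mu = 9 gives A_9.

A_{9}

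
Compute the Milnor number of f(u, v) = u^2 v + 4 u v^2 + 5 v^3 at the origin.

4

The Hessian of f at 0 is [[0, 0], [0, 0]] with rank 0, so corank 2. A Groebner basis of the Jacobian ideal J(f) in C{u,v} is {v^3, u^2 - v^2, u*v + 2*v^2}; counting standard monomials gives mu = 4. Corank 2; j^3 = v*(u^2 + 4*u*v + 5*v^2) splits into three distinct lines over C (the quadratic factor has nonzero discriminant), so D_4.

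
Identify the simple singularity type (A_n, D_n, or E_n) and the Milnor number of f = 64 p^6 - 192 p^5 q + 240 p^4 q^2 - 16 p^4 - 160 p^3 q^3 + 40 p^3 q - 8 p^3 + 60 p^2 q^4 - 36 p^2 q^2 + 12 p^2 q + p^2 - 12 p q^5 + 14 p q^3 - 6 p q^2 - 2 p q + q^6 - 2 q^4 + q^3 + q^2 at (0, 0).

Type A2, Milnor number mu = 2.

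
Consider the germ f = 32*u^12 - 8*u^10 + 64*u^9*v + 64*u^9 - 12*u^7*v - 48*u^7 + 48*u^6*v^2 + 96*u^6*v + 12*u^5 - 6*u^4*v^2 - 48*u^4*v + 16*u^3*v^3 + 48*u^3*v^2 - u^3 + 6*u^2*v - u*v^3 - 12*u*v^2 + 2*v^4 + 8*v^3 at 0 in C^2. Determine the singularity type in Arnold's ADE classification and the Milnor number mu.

The Hessian of f at 0 is [[0, 0], [0, 0]] with rank 0, so corank 2. A Groebner basis of the Jacobian ideal J(f) in C{u,v} is {u^3 - 6*u^2*v - 48*u^2 + 192*u*v - 192*v^2, 6*u^2 + u*v^2 - 24*u*v + 24*v^2, 3*u^2 - 12*u*v + v^3 + 12*v^2}; counting standard monomials gives mu = 7. Corank 2; j^3 = -(u - 2*v)^3 is a perfect cube, so E-series; the 4-jet and mu = 7 give E_7.

Type E_7, Milnor number mu = 7.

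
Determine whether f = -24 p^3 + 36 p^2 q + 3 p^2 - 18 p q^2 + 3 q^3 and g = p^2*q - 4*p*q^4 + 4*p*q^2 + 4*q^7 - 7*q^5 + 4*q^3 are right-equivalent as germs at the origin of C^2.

No.

The Hessian of f at 0 has rank 1. Corank 1: A-series; mu = 2 gives A_2. The Hessian of g at 0 has rank 0. Corank 2; j^3 = q*(p + 2*q)^2 has shape L^2 M (L != M), so D-series; mu = 6 gives D_6. f is A_2 but g is D_6, hence not right-equivalent.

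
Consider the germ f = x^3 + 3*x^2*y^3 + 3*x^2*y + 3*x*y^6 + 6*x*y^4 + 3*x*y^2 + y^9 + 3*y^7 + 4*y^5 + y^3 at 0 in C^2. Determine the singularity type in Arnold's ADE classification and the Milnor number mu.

The Hessian of f at 0 is [[0, 0], [0, 0]] with rank 0, so corank 2. A Groebner basis of the Jacobian ideal J(f) in C{x,y} is {x^2/2 + x*y^3 + x*y + y^2/2, y^4, x^3 - 3*x*y^2 - 2*y^3, x^2*y + 2*x*y^2 + y^3}; counting standard monomials gives mu = 8. Corank 2; j^3 = (x + y)^3 is a perfect cube, so E-series; the 5-jet and mu = 8 give E_8.

Type E_8, Milnor number mu = 8.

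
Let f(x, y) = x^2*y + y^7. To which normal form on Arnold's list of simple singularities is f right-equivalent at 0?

D_8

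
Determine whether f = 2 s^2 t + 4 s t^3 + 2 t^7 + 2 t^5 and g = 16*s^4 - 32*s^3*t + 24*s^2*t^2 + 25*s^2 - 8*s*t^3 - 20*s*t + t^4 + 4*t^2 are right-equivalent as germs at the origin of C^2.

The Hessian of f at 0 is [[0, 0], [0, 0]] with rank 0, so corank 2. A Groebner basis of the Jacobian ideal J(f) in C{s,t} is {s^2*t^2 + s^2/7 + s*t^2/7, s^3 - s^2/7 - s*t^2/7, s*t + t^3}; counting standard monomials gives mu = 8. Corank 2; j^3 = 2*s^2*t has shape L^2 M (L != M), so D-series; mu = 8 gives D_8. The Hessian of g at 0 is [[50, -20], [-20, 8]] with rank 1, so corank 1. A Groebner basis of the Jacobian ideal J(g) in C{s,t} is {t^3, s - 2*t/5}; counting standard monomials gives mu = 3. Corank 1: A-series; mu = 3 gives A_3. f is D_8 but g is A_3, hence not right-equivalent.

No.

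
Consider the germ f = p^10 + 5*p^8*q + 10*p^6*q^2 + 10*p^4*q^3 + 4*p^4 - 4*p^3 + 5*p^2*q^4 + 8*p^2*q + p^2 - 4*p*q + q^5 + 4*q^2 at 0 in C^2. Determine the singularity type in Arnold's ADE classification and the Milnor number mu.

The Hessian of f at 0 has rank 1. Corank 1: A-series; mu = 4 gives A_4.

Type A_{4}, Milnor number mu = 4.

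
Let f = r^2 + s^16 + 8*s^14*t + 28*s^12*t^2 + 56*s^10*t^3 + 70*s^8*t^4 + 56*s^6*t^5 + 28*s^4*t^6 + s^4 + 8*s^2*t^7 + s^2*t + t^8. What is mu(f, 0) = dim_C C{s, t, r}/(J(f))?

The Hessian of f at 0 has rank 1. Corank 2; j^3 = s^2*t has shape L^2 M (L != M), so D-series; mu = 9 gives D_9.

9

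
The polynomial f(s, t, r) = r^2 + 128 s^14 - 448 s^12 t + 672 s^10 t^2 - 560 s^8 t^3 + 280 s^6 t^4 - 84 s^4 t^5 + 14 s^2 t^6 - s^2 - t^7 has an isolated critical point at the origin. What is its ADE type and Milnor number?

Type A_{6}, Milnor number mu = 6.

The Hessian of f at 0 is [[-2, 0, 0], [0, 0, 0], [0, 0, 2]] with rank 2, so corank 1. A Groebner basis of the Jacobian ideal J(f) in C{s,t,r} is {t^6, s, r}; counting standard monomials gives mu = 6. Corank 1: A-series; mu = 6 gives A_6.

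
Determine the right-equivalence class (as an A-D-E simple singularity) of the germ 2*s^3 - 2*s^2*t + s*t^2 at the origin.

D_{4}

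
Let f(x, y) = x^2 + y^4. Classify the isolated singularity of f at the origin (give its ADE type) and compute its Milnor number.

Type A_3, Milnor number mu = 3.

The Hessian of f at 0 has rank 1. Corank 1: A-series; mu = 3 gives A_3.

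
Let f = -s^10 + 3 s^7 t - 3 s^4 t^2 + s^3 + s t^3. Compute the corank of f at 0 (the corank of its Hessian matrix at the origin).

2

Hessian at 0 has rank 0.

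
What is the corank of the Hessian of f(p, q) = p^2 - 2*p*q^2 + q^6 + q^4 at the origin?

Hessian at 0 has rank 1.

1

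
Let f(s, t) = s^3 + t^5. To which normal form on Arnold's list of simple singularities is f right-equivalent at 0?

The Hessian of f at 0 has rank 0. Corank 2; j^3 = s^3 is a perfect cube, so E-series; the 5-jet and mu = 8 give E_8.

E_8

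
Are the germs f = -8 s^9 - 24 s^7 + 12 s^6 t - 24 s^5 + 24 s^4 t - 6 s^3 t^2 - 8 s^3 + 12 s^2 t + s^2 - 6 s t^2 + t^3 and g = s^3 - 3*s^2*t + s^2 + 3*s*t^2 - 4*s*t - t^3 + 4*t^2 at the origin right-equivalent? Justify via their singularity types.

The Hessian of f at 0 has rank 1. Corank 1: A-series; mu = 2 gives A_2. The Hessian of g at 0 has rank 1. Corank 1: A-series; mu = 2 gives A_2. Both have type A_2, hence right-equivalent.

Yes.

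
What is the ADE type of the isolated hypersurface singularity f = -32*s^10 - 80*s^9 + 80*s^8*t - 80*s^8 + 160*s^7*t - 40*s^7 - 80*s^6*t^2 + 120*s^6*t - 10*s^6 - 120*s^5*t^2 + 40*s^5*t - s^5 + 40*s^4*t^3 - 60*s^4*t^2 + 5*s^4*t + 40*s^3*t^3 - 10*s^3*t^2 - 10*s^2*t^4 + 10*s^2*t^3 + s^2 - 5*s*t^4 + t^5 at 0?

A_4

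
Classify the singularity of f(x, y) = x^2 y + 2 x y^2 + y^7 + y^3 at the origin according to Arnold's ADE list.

D8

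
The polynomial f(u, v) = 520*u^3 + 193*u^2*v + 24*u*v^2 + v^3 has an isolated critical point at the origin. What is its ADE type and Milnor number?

The Hessian of f at 0 has rank 0. Corank 2; j^3 = (8*u + v)*(65*u^2 + 16*u*v + v^2) splits into three distinct lines over C (the quadratic factor has nonzero discriminant), so D_4.

Type D_4, Milnor number mu = 4.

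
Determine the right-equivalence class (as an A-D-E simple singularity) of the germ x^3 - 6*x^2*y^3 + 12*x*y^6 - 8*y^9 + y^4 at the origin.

The Hessian of f at 0 is [[0, 0], [0, 0]] with rank 0, so corank 2. A Groebner basis of the Jacobian ideal J(f) in C{x,y} is {y^3, x^2}; counting standard monomials gives mu = 6. Corank 2; j^3 = x^3 is a perfect cube, so E-series; the 4-jet and mu = 6 give E_6.

E6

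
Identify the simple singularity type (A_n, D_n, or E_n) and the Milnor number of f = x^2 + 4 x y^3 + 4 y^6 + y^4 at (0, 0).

Type A_3, Milnor number mu = 3.

The Hessian of f at 0 has rank 1. Corank 1: A-series; mu = 3 gives A_3.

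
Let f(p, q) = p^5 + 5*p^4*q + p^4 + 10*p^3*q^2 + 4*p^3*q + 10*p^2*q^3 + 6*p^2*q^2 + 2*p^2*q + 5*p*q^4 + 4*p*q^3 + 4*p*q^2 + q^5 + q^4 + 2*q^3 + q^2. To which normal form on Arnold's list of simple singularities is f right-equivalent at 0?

The Hessian of f at 0 has rank 1. Corank 1: A-series; mu = 4 gives A_4.

A_4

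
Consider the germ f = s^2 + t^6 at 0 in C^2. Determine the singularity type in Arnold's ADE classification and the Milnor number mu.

Type A5, Milnor number mu = 5.

The Hessian of f at 0 has rank 1. Corank 1: A-series; mu = 5 gives A_5.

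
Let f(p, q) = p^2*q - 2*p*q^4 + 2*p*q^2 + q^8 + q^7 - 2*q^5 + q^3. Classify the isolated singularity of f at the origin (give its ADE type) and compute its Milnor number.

The Hessian of f at 0 is [[0, 0], [0, 0]] with rank 0, so corank 2. A Groebner basis of the Jacobian ideal J(f) in C{p,q} is {p^2*q^2 + 16*p^2*q + 2*p^2 + 32*p*q^2 + 3*p*q + 16*q^3 + q^2, -8*p^2*q - p^2 + p*q^3 - 16*p*q^2 - p*q - 8*q^3, -p*q + q^4 - q^2, p^3 + 3*p^2*q + 3*p*q^2 + q^3}; counting standard monomials gives mu = 9. Corank 2; j^3 = q*(p + q)^2 has shape L^2 M (L != M), so D-series; mu = 9 gives D_9.

Type D9, Milnor number mu = 9.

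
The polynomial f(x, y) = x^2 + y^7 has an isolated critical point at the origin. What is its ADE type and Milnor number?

Type A_6, Milnor number mu = 6.

The Hessian of f at 0 has rank 1. Corank 1: A-series; mu = 6 gives A_6.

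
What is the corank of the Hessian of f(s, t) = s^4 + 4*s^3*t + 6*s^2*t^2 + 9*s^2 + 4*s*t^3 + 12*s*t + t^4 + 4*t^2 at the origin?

Hessian at 0 has rank 1.

1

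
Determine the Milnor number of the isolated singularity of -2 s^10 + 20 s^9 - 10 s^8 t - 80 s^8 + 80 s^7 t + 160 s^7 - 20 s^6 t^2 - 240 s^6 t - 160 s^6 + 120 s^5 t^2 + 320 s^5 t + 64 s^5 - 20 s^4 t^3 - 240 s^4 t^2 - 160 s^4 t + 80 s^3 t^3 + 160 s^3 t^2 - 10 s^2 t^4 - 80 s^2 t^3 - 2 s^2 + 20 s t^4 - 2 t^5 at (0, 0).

4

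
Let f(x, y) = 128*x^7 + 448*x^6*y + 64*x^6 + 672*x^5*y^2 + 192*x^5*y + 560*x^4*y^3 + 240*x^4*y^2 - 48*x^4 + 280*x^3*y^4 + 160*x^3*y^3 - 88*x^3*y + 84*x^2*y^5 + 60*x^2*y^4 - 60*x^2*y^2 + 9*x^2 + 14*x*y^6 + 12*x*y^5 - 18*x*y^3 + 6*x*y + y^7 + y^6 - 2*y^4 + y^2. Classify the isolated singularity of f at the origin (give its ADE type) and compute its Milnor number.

Type A_6, Milnor number mu = 6.

The Hessian of f at 0 has rank 1. Corank 1: A-series; mu = 6 gives A_6.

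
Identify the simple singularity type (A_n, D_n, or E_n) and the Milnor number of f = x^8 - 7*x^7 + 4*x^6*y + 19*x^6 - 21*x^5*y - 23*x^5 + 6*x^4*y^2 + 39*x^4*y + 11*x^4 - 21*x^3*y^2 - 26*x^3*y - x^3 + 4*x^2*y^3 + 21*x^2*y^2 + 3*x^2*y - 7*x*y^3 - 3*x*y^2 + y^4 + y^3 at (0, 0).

Type E7, Milnor number mu = 7.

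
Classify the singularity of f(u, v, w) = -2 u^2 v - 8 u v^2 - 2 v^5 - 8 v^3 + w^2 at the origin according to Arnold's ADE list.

D_{6}

The Hessian of f at 0 has rank 1. Corank 2; j^3 = -2*v*(u + 2*v)^2 has shape L^2 M (L != M), so D-series; mu = 6 gives D_6.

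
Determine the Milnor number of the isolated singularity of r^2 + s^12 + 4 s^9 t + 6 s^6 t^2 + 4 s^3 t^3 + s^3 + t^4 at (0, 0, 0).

The Hessian of f at 0 has rank 1. Corank 2; j^3 = s^3 is a perfect cube, so E-series; the 4-jet and mu = 6 give E_6.

6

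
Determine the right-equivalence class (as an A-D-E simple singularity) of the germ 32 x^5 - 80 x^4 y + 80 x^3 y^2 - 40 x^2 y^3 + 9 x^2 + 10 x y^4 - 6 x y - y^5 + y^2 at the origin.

The Hessian of f at 0 is [[18, -6], [-6, 2]] with rank 1, so corank 1. A Groebner basis of the Jacobian ideal J(f) in C{x,y} is {y^4, x - y/3}; counting standard monomials gives mu = 4. Corank 1: A-series; mu = 4 gives A_4.

A4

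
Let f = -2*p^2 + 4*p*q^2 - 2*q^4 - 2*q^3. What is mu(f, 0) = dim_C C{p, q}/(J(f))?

The Hessian of f at 0 has rank 1. Corank 1: A-series; mu = 2 gives A_2.

2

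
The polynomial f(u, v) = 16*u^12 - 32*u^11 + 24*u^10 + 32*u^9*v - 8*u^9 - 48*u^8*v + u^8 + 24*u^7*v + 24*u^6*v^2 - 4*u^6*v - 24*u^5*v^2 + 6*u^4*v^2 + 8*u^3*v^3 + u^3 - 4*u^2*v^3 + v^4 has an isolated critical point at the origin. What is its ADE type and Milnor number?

The Hessian of f at 0 has rank 0. Corank 2; j^3 = u^3 is a perfect cube, so E-series; the 4-jet and mu = 6 give E_6.

Type E6, Milnor number mu = 6.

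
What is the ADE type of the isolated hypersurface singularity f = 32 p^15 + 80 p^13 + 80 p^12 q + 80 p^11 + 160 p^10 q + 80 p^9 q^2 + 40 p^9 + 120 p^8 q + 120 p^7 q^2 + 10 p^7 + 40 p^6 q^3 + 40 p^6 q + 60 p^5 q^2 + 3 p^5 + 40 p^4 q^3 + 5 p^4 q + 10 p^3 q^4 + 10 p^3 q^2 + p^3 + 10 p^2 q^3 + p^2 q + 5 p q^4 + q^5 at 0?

The Hessian of f at 0 has rank 0. Corank 2; j^3 = p^2*(p + q) has shape L^2 M (L != M), so D-series; mu = 6 gives D_6.

D_6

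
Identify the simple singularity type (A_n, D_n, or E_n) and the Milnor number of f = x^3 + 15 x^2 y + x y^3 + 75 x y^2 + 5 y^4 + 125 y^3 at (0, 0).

Type E_7, Milnor number mu = 7.

The Hessian of f at 0 has rank 0. Corank 2; j^3 = (x + 5*y)^3 is a perfect cube, so E-series; the 4-jet and mu = 7 give E_7.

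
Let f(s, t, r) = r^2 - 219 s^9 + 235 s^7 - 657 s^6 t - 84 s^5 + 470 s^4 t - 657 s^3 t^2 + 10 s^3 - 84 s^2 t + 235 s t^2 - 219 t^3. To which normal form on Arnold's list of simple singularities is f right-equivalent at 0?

The Hessian of f at 0 is [[0, 0, 0], [0, 0, 0], [0, 0, 2]] with rank 1, so corank 2. A Groebner basis of the Jacobian ideal J(f) in C{s,t,r} is {t^3, s^2 - 37*t^2/6, s*t - 5*t^2/2, r}; counting standard monomials gives mu = 4. Corank 2; j^3 = (s - 3*t)*(10*s^2 - 54*s*t + 73*t^2) splits into three distinct lines over C (the quadratic factor has nonzero discriminant), so D_4.

D_{4}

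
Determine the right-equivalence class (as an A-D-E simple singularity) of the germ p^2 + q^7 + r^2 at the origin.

The Hessian of f at 0 has rank 2. Corank 1: A-series; mu = 6 gives A_6.

A6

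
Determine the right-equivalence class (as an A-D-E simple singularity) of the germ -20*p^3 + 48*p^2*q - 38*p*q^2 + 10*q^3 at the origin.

D4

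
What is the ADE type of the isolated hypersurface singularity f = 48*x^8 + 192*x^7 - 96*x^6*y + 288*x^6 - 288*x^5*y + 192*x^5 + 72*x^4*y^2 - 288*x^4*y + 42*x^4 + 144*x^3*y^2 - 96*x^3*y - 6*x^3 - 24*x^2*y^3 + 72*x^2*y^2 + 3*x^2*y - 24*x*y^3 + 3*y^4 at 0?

The Hessian of f at 0 is [[0, 0], [0, 0]] with rank 0, so corank 2. A Groebner basis of the Jacobian ideal J(f) in C{x,y} is {x*y^2, x*y/8 + y^3, x^2 - x*y/2}; counting standard monomials gives mu = 5. Corank 2; j^3 = -3*x^2*(2*x - y) has shape L^2 M (L != M), so D-series; mu = 5 gives D_5.

D5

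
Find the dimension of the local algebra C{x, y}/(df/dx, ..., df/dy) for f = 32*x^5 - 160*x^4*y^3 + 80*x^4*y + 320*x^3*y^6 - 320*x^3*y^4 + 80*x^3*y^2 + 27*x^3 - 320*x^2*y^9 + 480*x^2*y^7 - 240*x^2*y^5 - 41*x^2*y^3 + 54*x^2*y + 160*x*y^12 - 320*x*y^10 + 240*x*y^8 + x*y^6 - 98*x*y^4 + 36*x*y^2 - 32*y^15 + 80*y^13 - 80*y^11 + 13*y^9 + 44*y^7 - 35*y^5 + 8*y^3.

The Hessian of f at 0 has rank 0. Corank 2; j^3 = (3*x + 2*y)^3 is a perfect cube, so E-series; the 5-jet and mu = 8 give E_8.

8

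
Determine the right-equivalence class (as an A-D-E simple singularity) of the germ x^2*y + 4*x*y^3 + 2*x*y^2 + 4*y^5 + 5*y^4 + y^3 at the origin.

D_{5}

The Hessian of f at 0 has rank 0. Corank 2; j^3 = y*(x + y)^2 has shape L^2 M (L != M), so D-series; mu = 5 gives D_5.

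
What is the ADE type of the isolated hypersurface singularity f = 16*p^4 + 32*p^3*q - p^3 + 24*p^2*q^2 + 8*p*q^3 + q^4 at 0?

E_6

The Hessian of f at 0 is [[0, 0], [0, 0]] with rank 0, so corank 2. A Groebner basis of the Jacobian ideal J(f) in C{p,q} is {q^4, p*q^2 + q^3/6, p^2}; counting standard monomials gives mu = 6. Corank 2; j^3 = -p^3 is a perfect cube, so E-series; the 4-jet and mu = 6 give E_6.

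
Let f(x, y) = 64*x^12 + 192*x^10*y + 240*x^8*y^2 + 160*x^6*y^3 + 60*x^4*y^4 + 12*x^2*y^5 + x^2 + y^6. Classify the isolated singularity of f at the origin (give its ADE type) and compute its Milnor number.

Type A_5, Milnor number mu = 5.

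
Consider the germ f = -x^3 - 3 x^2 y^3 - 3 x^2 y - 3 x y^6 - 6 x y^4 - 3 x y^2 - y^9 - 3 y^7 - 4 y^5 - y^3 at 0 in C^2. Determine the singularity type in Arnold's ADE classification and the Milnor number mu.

Type E_{8}, Milnor number mu = 8.

The Hessian of f at 0 is [[0, 0], [0, 0]] with rank 0, so corank 2. A Groebner basis of the Jacobian ideal J(f) in C{x,y} is {x^2/2 + x*y^3 + x*y + y^2/2, y^4, x^3 - 3*x*y^2 - 2*y^3, x^2*y + 2*x*y^2 + y^3}; counting standard monomials gives mu = 8. Corank 2; j^3 = -(x + y)^3 is a perfect cube, so E-series; the 5-jet and mu = 8 give E_8.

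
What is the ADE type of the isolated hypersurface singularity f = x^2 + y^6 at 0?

The Hessian of f at 0 has rank 1. Corank 1: A-series; mu = 5 gives A_5.

A_{5}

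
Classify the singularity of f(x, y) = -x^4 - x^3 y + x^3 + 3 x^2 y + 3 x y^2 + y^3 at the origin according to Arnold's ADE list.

E_{7}

The Hessian of f at 0 has rank 0. Corank 2; j^3 = (x + y)^3 is a perfect cube, so E-series; the 4-jet and mu = 7 give E_7.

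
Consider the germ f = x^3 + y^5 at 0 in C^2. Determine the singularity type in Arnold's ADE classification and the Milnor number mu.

The Hessian of f at 0 has rank 0. Corank 2; j^3 = x^3 is a perfect cube, so E-series; the 5-jet and mu = 8 give E_8.

Type E8, Milnor number mu = 8.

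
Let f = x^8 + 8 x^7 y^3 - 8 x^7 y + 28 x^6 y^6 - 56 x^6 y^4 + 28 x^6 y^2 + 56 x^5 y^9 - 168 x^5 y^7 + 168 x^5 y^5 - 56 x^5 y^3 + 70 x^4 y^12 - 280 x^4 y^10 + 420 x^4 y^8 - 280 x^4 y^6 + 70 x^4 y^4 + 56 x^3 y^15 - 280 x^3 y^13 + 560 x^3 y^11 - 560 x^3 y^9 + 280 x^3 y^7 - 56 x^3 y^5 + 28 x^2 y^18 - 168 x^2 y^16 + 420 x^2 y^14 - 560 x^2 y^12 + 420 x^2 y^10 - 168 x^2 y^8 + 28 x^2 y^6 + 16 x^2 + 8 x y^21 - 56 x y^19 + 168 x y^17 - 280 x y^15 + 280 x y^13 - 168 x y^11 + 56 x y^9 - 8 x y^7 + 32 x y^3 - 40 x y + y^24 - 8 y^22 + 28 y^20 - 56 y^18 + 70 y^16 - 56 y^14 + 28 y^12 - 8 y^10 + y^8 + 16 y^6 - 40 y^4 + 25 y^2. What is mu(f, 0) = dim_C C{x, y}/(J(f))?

7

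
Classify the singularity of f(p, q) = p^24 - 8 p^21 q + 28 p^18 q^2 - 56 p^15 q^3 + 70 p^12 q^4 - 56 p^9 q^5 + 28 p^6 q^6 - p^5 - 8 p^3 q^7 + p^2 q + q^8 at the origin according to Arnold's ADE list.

The Hessian of f at 0 has rank 0. Corank 2; j^3 = p^2*q has shape L^2 M (L != M), so D-series; mu = 9 gives D_9.

D9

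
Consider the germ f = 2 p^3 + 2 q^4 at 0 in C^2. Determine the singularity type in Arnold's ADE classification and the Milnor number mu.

The Hessian of f at 0 has rank 0. Corank 2; j^3 = 2*p^3 is a perfect cube, so E-series; the 4-jet and mu = 6 give E_6.

Type E6, Milnor number mu = 6.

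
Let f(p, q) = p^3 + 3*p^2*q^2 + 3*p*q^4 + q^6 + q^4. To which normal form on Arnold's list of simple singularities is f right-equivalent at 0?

E6

The Hessian of f at 0 has rank 0. Corank 2; j^3 = p^3 is a perfect cube, so E-series; the 4-jet and mu = 6 give E_6.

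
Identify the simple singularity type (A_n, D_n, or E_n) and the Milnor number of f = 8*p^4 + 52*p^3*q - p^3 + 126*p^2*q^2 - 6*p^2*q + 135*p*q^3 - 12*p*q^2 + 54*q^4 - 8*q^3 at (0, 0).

Type E7, Milnor number mu = 7.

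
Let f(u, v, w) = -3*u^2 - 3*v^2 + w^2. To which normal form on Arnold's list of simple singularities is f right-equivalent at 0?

The Hessian of f at 0 is [[-6, 0, 0], [0, -6, 0], [0, 0, 2]] with rank 3, so corank 0. A Groebner basis of the Jacobian ideal J(f) in C{u,v,w} is {u, v, w}; counting standard monomials gives mu = 1. Corank 0: nondegenerate Morse point, so A_1.

A_1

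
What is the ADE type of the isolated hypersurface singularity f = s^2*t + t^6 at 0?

The Hessian of f at 0 has rank 0. Corank 2; j^3 = s^2*t has shape L^2 M (L != M), so D-series; mu = 7 gives D_7.

D_7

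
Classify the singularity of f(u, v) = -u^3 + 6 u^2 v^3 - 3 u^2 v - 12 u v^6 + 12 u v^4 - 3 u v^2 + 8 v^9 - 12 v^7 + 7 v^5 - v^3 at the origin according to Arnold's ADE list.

E_8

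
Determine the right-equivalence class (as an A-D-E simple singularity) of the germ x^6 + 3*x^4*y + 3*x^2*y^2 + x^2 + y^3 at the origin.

A2

The Hessian of f at 0 is [[2, 0], [0, 0]] with rank 1, so corank 1. A Groebner basis of the Jacobian ideal J(f) in C{x,y} is {y^2, x}; counting standard monomials gives mu = 2. Corank 1: A-series; mu = 2 gives A_2.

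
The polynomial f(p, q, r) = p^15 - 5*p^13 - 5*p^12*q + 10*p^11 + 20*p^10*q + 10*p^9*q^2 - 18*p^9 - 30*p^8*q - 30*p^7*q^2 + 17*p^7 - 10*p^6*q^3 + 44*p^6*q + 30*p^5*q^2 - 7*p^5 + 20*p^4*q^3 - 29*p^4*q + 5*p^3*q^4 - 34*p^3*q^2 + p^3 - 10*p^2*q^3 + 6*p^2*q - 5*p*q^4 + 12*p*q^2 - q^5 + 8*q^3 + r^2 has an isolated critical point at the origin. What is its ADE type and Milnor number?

The Hessian of f at 0 has rank 1. Corank 2; j^3 = (p + 2*q)^3 is a perfect cube, so E-series; the 5-jet and mu = 8 give E_8.

Type E_{8}, Milnor number mu = 8.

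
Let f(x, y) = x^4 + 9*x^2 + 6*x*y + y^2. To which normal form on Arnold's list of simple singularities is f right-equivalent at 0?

A3

The Hessian of f at 0 has rank 1. Corank 1: A-series; mu = 3 gives A_3.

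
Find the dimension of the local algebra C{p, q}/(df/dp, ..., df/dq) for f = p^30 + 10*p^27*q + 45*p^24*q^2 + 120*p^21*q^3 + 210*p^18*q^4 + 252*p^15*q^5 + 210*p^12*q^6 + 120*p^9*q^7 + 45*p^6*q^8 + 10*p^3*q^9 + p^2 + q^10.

The Hessian of f at 0 is [[2, 0], [0, 0]] with rank 1, so corank 1. A Groebner basis of the Jacobian ideal J(f) in C{p,q} is {q^9, p}; counting standard monomials gives mu = 9. Corank 1: A-series; mu = 9 gives A_9.

9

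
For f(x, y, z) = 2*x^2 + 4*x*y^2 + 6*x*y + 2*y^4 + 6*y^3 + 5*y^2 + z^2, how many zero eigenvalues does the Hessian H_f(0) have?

0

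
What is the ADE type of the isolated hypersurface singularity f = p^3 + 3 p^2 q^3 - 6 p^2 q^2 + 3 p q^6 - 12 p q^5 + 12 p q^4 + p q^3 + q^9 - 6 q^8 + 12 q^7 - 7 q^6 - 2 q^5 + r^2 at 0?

E_{7}

The Hessian of f at 0 has rank 1. Corank 2; j^3 = p^3 is a perfect cube, so E-series; the 4-jet and mu = 7 give E_7.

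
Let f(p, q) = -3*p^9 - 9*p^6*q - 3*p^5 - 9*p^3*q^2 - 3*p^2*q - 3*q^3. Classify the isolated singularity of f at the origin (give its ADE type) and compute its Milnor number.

Type D_{4}, Milnor number mu = 4.

The Hessian of f at 0 is [[0, 0], [0, 0]] with rank 0, so corank 2. A Groebner basis of the Jacobian ideal J(f) in C{p,q} is {q^3, p^2 + 3*q^2, p*q}; counting standard monomials gives mu = 4. Corank 2; j^3 = -3*q*(p^2 + q^2) splits into three distinct lines over C (the quadratic factor has nonzero discriminant), so D_4.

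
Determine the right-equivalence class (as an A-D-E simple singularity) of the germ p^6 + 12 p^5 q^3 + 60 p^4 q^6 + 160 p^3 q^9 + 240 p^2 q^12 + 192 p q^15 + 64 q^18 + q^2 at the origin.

A_{5}

The Hessian of f at 0 has rank 1. Corank 1: A-series; mu = 5 gives A_5.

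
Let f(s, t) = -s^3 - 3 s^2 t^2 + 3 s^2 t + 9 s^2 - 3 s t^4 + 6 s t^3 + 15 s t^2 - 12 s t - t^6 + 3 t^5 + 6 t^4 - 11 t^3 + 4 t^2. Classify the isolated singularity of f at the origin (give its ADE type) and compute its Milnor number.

Type A_{2}, Milnor number mu = 2.

The Hessian of f at 0 has rank 1. Corank 1: A-series; mu = 2 gives A_2.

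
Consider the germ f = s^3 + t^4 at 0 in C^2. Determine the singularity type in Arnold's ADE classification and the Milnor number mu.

Type E_6, Milnor number mu = 6.

The Hessian of f at 0 has rank 0. Corank 2; j^3 = s^3 is a perfect cube, so E-series; the 4-jet and mu = 6 give E_6.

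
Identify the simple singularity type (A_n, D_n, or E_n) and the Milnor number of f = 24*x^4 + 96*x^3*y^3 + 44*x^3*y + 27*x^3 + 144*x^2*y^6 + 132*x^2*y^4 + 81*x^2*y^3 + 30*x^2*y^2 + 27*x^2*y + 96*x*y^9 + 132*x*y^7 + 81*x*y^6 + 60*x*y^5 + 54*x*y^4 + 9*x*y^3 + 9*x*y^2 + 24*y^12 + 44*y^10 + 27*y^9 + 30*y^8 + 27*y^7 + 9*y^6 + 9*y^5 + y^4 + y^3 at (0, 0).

The Hessian of f at 0 has rank 0. Corank 2; j^3 = (3*x + y)^3 is a perfect cube, so E-series; the 4-jet and mu = 7 give E_7.

Type E_7, Milnor number mu = 7.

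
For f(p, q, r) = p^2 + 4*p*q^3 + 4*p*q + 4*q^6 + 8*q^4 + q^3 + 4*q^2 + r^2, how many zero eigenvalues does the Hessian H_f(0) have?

The Hessian at 0 is [[2, 4, 0], [4, 8, 0], [0, 0, 2]] of rank 2; hence corank 1.

1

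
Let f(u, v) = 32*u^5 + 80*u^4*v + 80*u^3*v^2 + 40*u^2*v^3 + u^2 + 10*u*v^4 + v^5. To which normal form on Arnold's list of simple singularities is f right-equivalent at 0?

A4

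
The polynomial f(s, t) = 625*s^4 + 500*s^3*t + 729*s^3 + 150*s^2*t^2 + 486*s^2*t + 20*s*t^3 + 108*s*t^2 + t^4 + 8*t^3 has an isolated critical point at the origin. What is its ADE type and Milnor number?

The Hessian of f at 0 has rank 0. Corank 2; j^3 = (9*s + 2*t)^3 is a perfect cube, so E-series; the 4-jet and mu = 6 give E_6.

Type E_6, Milnor number mu = 6.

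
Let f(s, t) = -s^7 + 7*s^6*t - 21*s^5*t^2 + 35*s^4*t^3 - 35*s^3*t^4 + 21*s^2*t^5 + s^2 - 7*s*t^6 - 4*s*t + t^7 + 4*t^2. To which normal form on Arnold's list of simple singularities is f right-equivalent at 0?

A6

The Hessian of f at 0 is [[2, -4], [-4, 8]] with rank 1, so corank 1. A Groebner basis of the Jacobian ideal J(f) in C{s,t} is {t^6, s - 2*t}; counting standard monomials gives mu = 6. Corank 1: A-series; mu = 6 gives A_6.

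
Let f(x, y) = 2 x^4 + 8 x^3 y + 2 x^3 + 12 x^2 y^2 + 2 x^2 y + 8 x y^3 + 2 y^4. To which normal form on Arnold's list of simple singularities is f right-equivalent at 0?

D_{5}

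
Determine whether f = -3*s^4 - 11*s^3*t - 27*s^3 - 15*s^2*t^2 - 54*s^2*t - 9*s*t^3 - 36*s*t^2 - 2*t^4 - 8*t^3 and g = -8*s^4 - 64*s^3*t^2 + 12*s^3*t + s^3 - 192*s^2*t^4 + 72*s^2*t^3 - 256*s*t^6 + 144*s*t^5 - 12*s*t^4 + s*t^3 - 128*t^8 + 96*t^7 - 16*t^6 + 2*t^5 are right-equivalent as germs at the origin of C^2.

The Hessian of f at 0 has rank 0. Corank 2; j^3 = -(3*s + 2*t)^3 is a perfect cube, so E-series; the 4-jet and mu = 7 give E_7. The Hessian of g at 0 has rank 0. Corank 2; j^3 = s^3 is a perfect cube, so E-series; the 4-jet and mu = 7 give E_7. Both have type E_7, hence right-equivalent.

Yes.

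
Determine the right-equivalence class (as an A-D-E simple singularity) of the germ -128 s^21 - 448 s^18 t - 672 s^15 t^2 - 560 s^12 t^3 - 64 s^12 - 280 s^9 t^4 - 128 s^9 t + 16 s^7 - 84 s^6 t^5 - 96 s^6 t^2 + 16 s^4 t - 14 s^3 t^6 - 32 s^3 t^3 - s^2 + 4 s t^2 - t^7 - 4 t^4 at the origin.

The Hessian of f at 0 has rank 1. Corank 1: A-series; mu = 6 gives A_6.

A6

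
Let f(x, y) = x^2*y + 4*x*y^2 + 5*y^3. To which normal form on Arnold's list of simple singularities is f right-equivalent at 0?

D_4

The Hessian of f at 0 has rank 0. Corank 2; j^3 = y*(x^2 + 4*x*y + 5*y^2) splits into three distinct lines over C (the quadratic factor has nonzero discriminant), so D_4.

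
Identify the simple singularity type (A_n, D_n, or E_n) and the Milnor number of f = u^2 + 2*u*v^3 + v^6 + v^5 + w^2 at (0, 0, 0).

Type A_{4}, Milnor number mu = 4.

The Hessian of f at 0 is [[2, 0, 0], [0, 0, 0], [0, 0, 2]] with rank 2, so corank 1. A Groebner basis of the Jacobian ideal J(f) in C{u,v,w} is {u + v^3, u^2, u*v, w}; counting standard monomials gives mu = 4. Corank 1: A-series; mu = 4 gives A_4.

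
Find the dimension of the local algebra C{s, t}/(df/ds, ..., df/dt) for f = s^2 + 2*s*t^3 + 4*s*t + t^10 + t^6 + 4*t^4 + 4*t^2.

The Hessian of f at 0 is [[2, 4], [4, 8]] with rank 1, so corank 1. A Groebner basis of the Jacobian ideal J(f) in C{s,t} is {s^3 + 6*s^2*t + 12*s*t^2 - 8*s - 16*t, s + t^3 + 2*t}; counting standard monomials gives mu = 9. Corank 1: A-series; mu = 9 gives A_9.

9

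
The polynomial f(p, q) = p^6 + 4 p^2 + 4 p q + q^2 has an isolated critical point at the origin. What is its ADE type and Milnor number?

Type A_{5}, Milnor number mu = 5.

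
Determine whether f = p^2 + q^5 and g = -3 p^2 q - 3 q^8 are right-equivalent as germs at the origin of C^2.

No.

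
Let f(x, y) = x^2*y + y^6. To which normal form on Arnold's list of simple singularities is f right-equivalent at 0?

D_7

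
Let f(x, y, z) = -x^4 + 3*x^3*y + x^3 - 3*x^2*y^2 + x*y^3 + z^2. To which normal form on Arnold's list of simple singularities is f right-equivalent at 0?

E_7

The Hessian of f at 0 has rank 1. Corank 2; j^3 = x^3 is a perfect cube, so E-series; the 4-jet and mu = 7 give E_7.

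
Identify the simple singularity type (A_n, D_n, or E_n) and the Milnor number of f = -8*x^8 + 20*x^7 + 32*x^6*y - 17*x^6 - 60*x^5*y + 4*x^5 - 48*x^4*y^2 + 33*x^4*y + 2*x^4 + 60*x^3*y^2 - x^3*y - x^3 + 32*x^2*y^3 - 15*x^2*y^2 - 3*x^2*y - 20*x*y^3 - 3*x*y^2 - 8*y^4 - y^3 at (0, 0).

Type E7, Milnor number mu = 7.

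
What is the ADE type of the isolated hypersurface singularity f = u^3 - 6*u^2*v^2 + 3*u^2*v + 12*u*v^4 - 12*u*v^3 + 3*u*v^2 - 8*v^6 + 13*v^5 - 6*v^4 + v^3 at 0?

E_8

The Hessian of f at 0 has rank 0. Corank 2; j^3 = (u + v)^3 is a perfect cube, so E-series; the 5-jet and mu = 8 give E_8.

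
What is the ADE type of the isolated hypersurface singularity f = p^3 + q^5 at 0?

E_8

The Hessian of f at 0 has rank 0. Corank 2; j^3 = p^3 is a perfect cube, so E-series; the 5-jet and mu = 8 give E_8.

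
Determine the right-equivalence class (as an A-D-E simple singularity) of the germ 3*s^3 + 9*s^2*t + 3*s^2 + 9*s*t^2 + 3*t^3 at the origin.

A_{2}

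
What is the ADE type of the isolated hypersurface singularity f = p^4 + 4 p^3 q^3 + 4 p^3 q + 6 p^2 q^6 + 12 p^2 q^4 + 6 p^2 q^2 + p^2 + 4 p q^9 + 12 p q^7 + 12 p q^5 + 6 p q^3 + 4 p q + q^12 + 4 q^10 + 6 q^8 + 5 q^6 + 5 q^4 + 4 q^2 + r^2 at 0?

The Hessian of f at 0 is [[2, 4, 0], [4, 8, 0], [0, 0, 2]] with rank 2, so corank 1. A Groebner basis of the Jacobian ideal J(f) in C{p,q,r} is {q^3, p + 2*q, r}; counting standard monomials gives mu = 3. Corank 1: A-series; mu = 3 gives A_3.

A_3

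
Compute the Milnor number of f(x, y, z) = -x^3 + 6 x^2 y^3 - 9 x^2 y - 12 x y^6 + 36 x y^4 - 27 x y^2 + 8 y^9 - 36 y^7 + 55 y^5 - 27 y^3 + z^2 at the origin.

The Hessian of f at 0 is [[0, 0, 0], [0, 0, 0], [0, 0, 2]] with rank 1, so corank 2. A Groebner basis of the Jacobian ideal J(f) in C{x,y,z} is {-x^2/4 + x*y^3 - 3*x*y/2 - 9*y^2/4, y^4, x^3 - 27*x*y^2 - 54*y^3, x^2*y + 6*x*y^2 + 9*y^3, z}; counting standard monomials gives mu = 8. Corank 2; j^3 = -(x + 3*y)^3 is a perfect cube, so E-series; the 5-jet and mu = 8 give E_8.

8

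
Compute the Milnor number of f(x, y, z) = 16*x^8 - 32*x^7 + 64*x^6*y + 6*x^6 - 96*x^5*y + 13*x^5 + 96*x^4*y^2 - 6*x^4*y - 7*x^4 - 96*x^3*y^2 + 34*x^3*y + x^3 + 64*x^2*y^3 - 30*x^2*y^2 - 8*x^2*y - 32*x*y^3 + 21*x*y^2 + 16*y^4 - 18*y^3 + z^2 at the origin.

5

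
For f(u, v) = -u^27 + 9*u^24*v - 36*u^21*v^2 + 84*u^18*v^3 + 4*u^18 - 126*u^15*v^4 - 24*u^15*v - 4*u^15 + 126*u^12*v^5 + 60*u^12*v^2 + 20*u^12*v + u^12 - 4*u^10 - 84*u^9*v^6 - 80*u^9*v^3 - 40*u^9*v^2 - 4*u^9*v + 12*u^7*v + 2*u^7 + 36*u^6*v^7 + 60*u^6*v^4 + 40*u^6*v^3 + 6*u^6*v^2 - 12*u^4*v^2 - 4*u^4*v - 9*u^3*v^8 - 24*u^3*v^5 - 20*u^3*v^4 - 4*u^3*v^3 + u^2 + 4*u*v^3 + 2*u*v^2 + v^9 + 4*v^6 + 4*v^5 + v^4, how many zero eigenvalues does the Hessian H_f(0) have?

Hessian at 0 has rank 1.

1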